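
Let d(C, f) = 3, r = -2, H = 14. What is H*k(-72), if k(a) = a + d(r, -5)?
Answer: -966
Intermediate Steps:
k(a) = 3 + a (k(a) = a + 3 = 3 + a)
H*k(-72) = 14*(3 - 72) = 14*(-69) = -966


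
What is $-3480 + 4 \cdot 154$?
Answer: $-2864$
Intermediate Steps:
$-3480 + 4 \cdot 154 = -3480 + 616 = -2864$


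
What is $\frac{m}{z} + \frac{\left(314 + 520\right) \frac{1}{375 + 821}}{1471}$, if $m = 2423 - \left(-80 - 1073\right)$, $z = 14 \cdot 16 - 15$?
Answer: $\frac{3145744161}{183848522} \approx 17.111$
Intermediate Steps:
$z = 209$ ($z = 224 - 15 = 209$)
$m = 3576$ ($m = 2423 - \left(-80 - 1073\right) = 2423 - -1153 = 2423 + 1153 = 3576$)
$\frac{m}{z} + \frac{\left(314 + 520\right) \frac{1}{375 + 821}}{1471} = \frac{3576}{209} + \frac{\left(314 + 520\right) \frac{1}{375 + 821}}{1471} = 3576 \cdot \frac{1}{209} + \frac{834}{1196} \cdot \frac{1}{1471} = \frac{3576}{209} + 834 \cdot \frac{1}{1196} \cdot \frac{1}{1471} = \frac{3576}{209} + \frac{417}{598} \cdot \frac{1}{1471} = \frac{3576}{209} + \frac{417}{879658} = \frac{3145744161}{183848522}$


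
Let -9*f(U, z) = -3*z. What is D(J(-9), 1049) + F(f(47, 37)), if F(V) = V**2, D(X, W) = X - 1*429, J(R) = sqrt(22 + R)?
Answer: -2492/9 + sqrt(13) ≈ -273.28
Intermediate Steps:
f(U, z) = z/3 (f(U, z) = -(-1)*z/3 = z/3)
D(X, W) = -429 + X (D(X, W) = X - 429 = -429 + X)
D(J(-9), 1049) + F(f(47, 37)) = (-429 + sqrt(22 - 9)) + ((1/3)*37)**2 = (-429 + sqrt(13)) + (37/3)**2 = (-429 + sqrt(13)) + 1369/9 = -2492/9 + sqrt(13)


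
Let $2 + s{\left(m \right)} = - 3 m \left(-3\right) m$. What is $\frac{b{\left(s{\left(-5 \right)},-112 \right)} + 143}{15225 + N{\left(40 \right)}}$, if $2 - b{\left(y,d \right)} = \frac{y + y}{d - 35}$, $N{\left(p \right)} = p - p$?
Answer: $\frac{21761}{2238075} \approx 0.0097231$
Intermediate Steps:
$N{\left(p \right)} = 0$
$s{\left(m \right)} = -2 + 9 m^{2}$ ($s{\left(m \right)} = -2 + - 3 m \left(-3\right) m = -2 + 9 m m = -2 + 9 m^{2}$)
$b{\left(y,d \right)} = 2 - \frac{2 y}{-35 + d}$ ($b{\left(y,d \right)} = 2 - \frac{y + y}{d - 35} = 2 - \frac{2 y}{-35 + d}$)
$\frac{b{\left(s{\left(-5 \right)},-112 \right)} + 143}{15225 + N{\left(40 \right)}} = \frac{\frac{2 \left(-35 - 112 - \left(-2 + 9 \left(-5\right)^{2}\right)\right)}{-35 - 112} + 143}{15225 + 0} = \frac{\frac{2 \left(-35 - 112 - \left(-2 + 9 \cdot 25\right)\right)}{-147} + 143}{15225} = \left(2 \left(- \frac{1}{147}\right) \left(-35 - 112 - \left(-2 + 225\right)\right) + 143\right) \frac{1}{15225} = \left(2 \left(- \frac{1}{147}\right) \left(-35 - 112 - 223\right) + 143\right) \frac{1}{15225} = \left(2 \left(- \frac{1}{147}\right) \left(-370\right) + 143\right) \frac{1}{15225} = \left(\frac{740}{147} + 143\right) \frac{1}{15225} = \frac{21761}{147} \cdot \frac{1}{15225} = \frac{21761}{2238075}$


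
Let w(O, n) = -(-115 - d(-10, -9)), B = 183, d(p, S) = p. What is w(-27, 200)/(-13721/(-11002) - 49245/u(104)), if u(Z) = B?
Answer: -23489270/59920283 ≈ -0.39201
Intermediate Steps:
u(Z) = 183
w(O, n) = 105 (w(O, n) = -(-115 - 1*(-10)) = -(-115 + 10) = -1*(-105) = 105)
w(-27, 200)/(-13721/(-11002) - 49245/u(104)) = 105/(-13721/(-11002) - 49245/183) = 105/(-13721*(-1/11002) - 49245*1/183) = 105/(13721/11002 - 16415/61) = 105/(-179760849/671122) = 105*(-671122/179760849) = -23489270/59920283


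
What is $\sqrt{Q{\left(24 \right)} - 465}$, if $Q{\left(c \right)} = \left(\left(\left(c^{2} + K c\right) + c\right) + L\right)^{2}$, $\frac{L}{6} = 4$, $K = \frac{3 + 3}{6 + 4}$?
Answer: $\frac{\sqrt{10177239}}{5} \approx 638.04$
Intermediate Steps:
$K = \frac{3}{5}$ ($K = \frac{6}{10} = 6 \cdot \frac{1}{10} = \frac{3}{5} \approx 0.6$)
$L = 24$ ($L = 6 \cdot 4 = 24$)
$Q{\left(c \right)} = \left(24 + c^{2} + \frac{8 c}{5}\right)^{2}$ ($Q{\left(c \right)} = \left(\left(\left(c^{2} + \frac{3 c}{5}\right) + c\right) + 24\right)^{2} = \left(\left(c^{2} + \frac{8 c}{5}\right) + 24\right)^{2} = \left(24 + c^{2} + \frac{8 c}{5}\right)^{2}$)
$\sqrt{Q{\left(24 \right)} - 465} = \sqrt{\frac{\left(120 + 5 \cdot 24^{2} + 8 \cdot 24\right)^{2}}{25} - 465} = \sqrt{\frac{\left(120 + 5 \cdot 576 + 192\right)^{2}}{25} - 465} = \sqrt{\frac{\left(120 + 2880 + 192\right)^{2}}{25} - 465} = \sqrt{\frac{3192^{2}}{25} - 465} = \sqrt{\frac{1}{25} \cdot 10188864 - 465} = \sqrt{\frac{10188864}{25} - 465} = \sqrt{\frac{10177239}{25}} = \frac{\sqrt{10177239}}{5}$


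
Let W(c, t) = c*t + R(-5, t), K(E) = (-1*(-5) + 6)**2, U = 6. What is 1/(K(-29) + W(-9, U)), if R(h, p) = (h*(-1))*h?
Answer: 1/42 ≈ 0.023810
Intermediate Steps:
R(h, p) = -h**2 (R(h, p) = (-h)*h = -h**2)
K(E) = 121 (K(E) = (5 + 6)**2 = 11**2 = 121)
W(c, t) = -25 + c*t (W(c, t) = c*t - 1*(-5)**2 = c*t - 1*25 = c*t - 25 = -25 + c*t)
1/(K(-29) + W(-9, U)) = 1/(121 + (-25 - 9*6)) = 1/(121 + (-25 - 54)) = 1/(121 - 79) = 1/42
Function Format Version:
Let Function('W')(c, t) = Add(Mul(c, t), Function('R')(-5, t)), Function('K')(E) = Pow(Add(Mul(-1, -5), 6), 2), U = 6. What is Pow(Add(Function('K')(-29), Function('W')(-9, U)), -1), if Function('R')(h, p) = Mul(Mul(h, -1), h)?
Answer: Rational(1, 42) ≈ 0.023810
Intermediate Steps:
Function('R')(h, p) = Mul(-1, Pow(h, 2)) (Function('R')(h, p) = Mul(Mul(-1, h), h) = Mul(-1, Pow(h, 2)))
Function('K')(E) = 121 (Function('K')(E) = Pow(Add(5, 6), 2) = Pow(11, 2) = 121)
Function('W')(c, t) = Add(-25, Mul(c, t)) (Function('W')(c, t) = Add(Mul(c, t), Mul(-1, Pow(-5, 2))) = Add(Mul(c, t), Mul(-1, 25)) = Add(Mul(c, t), -25) = Add(-25, Mul(c, t)))
Pow(Add(Function('K')(-29), Function('W')(-9, U)), -1) = Pow(Add(121, Add(-25, Mul(-9, 6))), -1) = Pow(Add(121, Add(-25, -54)), -1) = Pow(Add(121, -79), -1) = Pow(42, -1) = Rational(1, 42)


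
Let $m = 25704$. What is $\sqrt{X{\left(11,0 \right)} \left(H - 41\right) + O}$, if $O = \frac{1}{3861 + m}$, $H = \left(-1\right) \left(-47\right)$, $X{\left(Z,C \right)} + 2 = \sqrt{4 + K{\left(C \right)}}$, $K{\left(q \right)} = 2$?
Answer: $\frac{\sqrt{-129494335 + 64747350 \sqrt{6}}}{3285} \approx 1.6422$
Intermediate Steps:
$X{\left(Z,C \right)} = -2 + \sqrt{6}$ ($X{\left(Z,C \right)} = -2 + \sqrt{4 + 2} = -2 + \sqrt{6}$)
$H = 47$
$O = \frac{1}{29565}$ ($O = \frac{1}{3861 + 25704} = \frac{1}{29565} \approx 3.3824 \cdot 10^{-5}$)
$\sqrt{X{\left(11,0 \right)} \left(H - 41\right) + O} = \sqrt{\left(-2 + \sqrt{6}\right) \left(47 - 41\right) + \frac{1}{29565}} = \sqrt{\left(-2 + \sqrt{6}\right) 6 + \frac{1}{29565}} = \sqrt{\left(-12 + 6 \sqrt{6}\right) + \frac{1}{29565}} = \sqrt{- \frac{354779}{29565} + 6 \sqrt{6}}$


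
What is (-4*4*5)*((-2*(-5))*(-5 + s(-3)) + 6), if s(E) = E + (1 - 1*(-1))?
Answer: 4320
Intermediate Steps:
s(E) = 2 + E (s(E) = E + (1 + 1) = E + 2 = 2 + E)
(-4*4*5)*((-2*(-5))*(-5 + s(-3)) + 6) = (-4*4*5)*((-2*(-5))*(-5 + (2 - 3)) + 6) = (-16*5)*(10*(-5 - 1) + 6) = -80*(10*(-6) + 6) = -80*(-60 + 6) = -80*(-54) = 4320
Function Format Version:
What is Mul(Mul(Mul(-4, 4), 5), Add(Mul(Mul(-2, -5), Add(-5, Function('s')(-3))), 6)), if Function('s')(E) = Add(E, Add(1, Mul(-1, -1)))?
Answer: 4320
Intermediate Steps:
Function('s')(E) = Add(2, E) (Function('s')(E) = Add(E, Add(1, 1)) = Add(E, 2) = Add(2, E))
Mul(Mul(Mul(-4, 4), 5), Add(Mul(Mul(-2, -5), Add(-5, Function('s')(-3))), 6)) = Mul(Mul(Mul(-4, 4), 5), Add(Mul(Mul(-2, -5), Add(-5, Add(2, -3))), 6)) = Mul(Mul(-16, 5), Add(Mul(10, Add(-5, -1)), 6)) = Mul(-80, Add(Mul(10, -6), 6)) = Mul(-80, Add(-60, 6)) = Mul(-80, -54) = 4320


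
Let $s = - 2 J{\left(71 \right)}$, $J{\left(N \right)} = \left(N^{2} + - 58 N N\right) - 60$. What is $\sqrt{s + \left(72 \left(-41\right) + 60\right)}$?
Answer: $\sqrt{571902} \approx 756.24$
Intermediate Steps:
$J{\left(N \right)} = -60 - 57 N^{2}$ ($J{\left(N \right)} = \left(N^{2} - 58 N^{2}\right) - 60 = - 57 N^{2} - 60 = -60 - 57 N^{2}$)
$s = 574794$ ($s = - 2 \left(-60 - 57 \cdot 71^{2}\right) = - 2 \left(-60 - 287337\right) = \left(-2\right) \left(-287397\right) = 574794$)
$\sqrt{s + \left(72 \left(-41\right) + 60\right)} = \sqrt{574794 + \left(72 \left(-41\right) + 60\right)} = \sqrt{574794 + \left(-2952 + 60\right)} = \sqrt{574794 - 2892} = \sqrt{571902}$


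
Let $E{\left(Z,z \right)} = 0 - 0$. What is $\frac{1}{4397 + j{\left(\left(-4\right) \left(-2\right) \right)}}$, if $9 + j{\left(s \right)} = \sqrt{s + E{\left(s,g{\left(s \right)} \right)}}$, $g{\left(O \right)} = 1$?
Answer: $\frac{1097}{4813634} - \frac{\sqrt{2}}{9627268} \approx 0.00022775$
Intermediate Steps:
$E{\left(Z,z \right)} = 0$ ($E{\left(Z,z \right)} = 0 + 0 = 0$)
$j{\left(s \right)} = -9 + \sqrt{s}$ ($j{\left(s \right)} = -9 + \sqrt{s + 0} = -9 + \sqrt{s}$)
$\frac{1}{4397 + j{\left(\left(-4\right) \left(-2\right) \right)}} = \frac{1}{4397 - \left(9 - \sqrt{\left(-4\right) \left(-2\right)}\right)} = \frac{1}{4397 - \left(9 - \sqrt{8}\right)} = \frac{1}{4397 - \left(9 - 2 \sqrt{2}\right)} = \frac{1}{4388 + 2 \sqrt{2}}$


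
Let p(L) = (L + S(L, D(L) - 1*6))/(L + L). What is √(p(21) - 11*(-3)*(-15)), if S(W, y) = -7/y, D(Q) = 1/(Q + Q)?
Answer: 5*I*√4984358/502 ≈ 22.237*I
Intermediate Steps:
D(Q) = 1/(2*Q)
p(L) = (L - 7/(-6 + 1/(2*L)))/(2*L) (p(L) = (L - 7/(1/(2*L) - 1*6))/(L + L) = (L - 7/(1/(2*L) - 6))/((2*L)) = (L - 7/(-6 + 1/(2*L)))*(1/(2*L)) = (L - 7/(-6 + 1/(2*L)))/(2*L))
√(p(21) - 11*(-3)*(-15)) = √((13 + 12*21)/(2*(-1 + 12*21)) - 11*(-3)*(-15)) = √((13 + 252)/(2*(-1 + 252)) + 33*(-15)) = √((½)*265/251 - 495) = √((½)*(1/251)*265 - 495) = √(265/502 - 495) = √(-248225/502) = 5*I*√4984358/502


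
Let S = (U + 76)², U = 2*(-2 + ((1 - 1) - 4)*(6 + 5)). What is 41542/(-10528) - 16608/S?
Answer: -362273/5264 ≈ -68.821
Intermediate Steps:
U = -92 (U = 2*(-2 + (0 - 4)*11) = 2*(-2 - 4*11) = 2*(-2 - 44) = 2*(-46) = -92)
S = 256 (S = (-92 + 76)² = (-16)² = 256)
41542/(-10528) - 16608/S = 41542/(-10528) - 16608/256 = 41542*(-1/10528) - 16608*1/256 = -20771/5264 - 519/8 = -362273/5264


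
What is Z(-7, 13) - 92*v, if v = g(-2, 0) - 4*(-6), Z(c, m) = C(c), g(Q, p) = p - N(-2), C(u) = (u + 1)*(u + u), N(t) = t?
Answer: -2308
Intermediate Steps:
C(u) = 2*u*(1 + u) (C(u) = (1 + u)*(2*u) = 2*u*(1 + u))
g(Q, p) = 2 + p (g(Q, p) = p - 1*(-2) = p + 2 = 2 + p)
Z(c, m) = 2*c*(1 + c)
v = 26 (v = (2 + 0) - 4*(-6) = 2 + 24 = 26)
Z(-7, 13) - 92*v = 2*(-7)*(1 - 7) - 92*26 = 2*(-7)*(-6) - 2392 = 84 - 2392 = -2308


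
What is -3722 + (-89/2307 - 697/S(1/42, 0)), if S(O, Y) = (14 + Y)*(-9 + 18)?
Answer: -361179199/96894 ≈ -3727.6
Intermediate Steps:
S(O, Y) = 126 + 9*Y (S(O, Y) = (14 + Y)*9 = 126 + 9*Y)
-3722 + (-89/2307 - 697/S(1/42, 0)) = -3722 + (-89/2307 - 697/(126 + 9*0)) = -3722 + (-89*1/2307 - 697/(126 + 0)) = -3722 + (-89/2307 - 697/126) = -3722 - 539731/96894 = -361179199/96894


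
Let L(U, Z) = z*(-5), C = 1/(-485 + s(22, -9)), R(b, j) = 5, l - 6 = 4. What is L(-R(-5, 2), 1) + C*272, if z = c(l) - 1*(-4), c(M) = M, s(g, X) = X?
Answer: -17426/247 ≈ -70.551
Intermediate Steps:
l = 10 (l = 6 + 4 = 10)
z = 14 (z = 10 - 1*(-4) = 10 + 4 = 14)
C = -1/494 (C = 1/(-485 - 9) = 1/(-494) = -1/494 ≈ -0.0020243)
L(U, Z) = -70 (L(U, Z) = 14*(-5) = -70)
L(-R(-5, 2), 1) + C*272 = -70 - 1/494*272 = -70 - 136/247 = -17426/247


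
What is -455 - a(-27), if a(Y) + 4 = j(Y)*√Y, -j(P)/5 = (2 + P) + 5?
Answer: -451 - 300*I*√3 ≈ -451.0 - 519.62*I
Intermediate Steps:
j(P) = -35 - 5*P (j(P) = -5*((2 + P) + 5) = -5*(7 + P) = -35 - 5*P)
a(Y) = -4 + √Y*(-35 - 5*Y) (a(Y) = -4 + (-35 - 5*Y)*√Y = -4 + √Y*(-35 - 5*Y))
-455 - a(-27) = -455 - (-4 - 5*√(-27)*(7 - 27)) = -455 - (-4 - 5*3*I*√3*(-20)) = -455 - (-4 + 300*I*√3) = -455 + (4 - 300*I*√3) = -451 - 300*I*√3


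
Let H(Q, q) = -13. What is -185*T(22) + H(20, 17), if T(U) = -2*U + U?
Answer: 4057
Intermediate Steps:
T(U) = -U
-185*T(22) + H(20, 17) = -(-185)*22 - 13 = -185*(-22) - 13 = 4070 - 13 = 4057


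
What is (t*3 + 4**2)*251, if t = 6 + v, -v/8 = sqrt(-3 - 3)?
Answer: 8534 - 6024*I*sqrt(6) ≈ 8534.0 - 14756.0*I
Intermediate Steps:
v = -8*I*sqrt(6) (v = -8*sqrt(-3 - 3) = -8*I*sqrt(6) ≈ -19.596*I)
t = 6 - 8*I*sqrt(6) ≈ 6.0 - 19.596*I
(t*3 + 4**2)*251 = ((6 - 8*I*sqrt(6))*3 + 4**2)*251 = ((18 - 24*I*sqrt(6)) + 16)*251 = (34 - 24*I*sqrt(6))*251 = 8534 - 6024*I*sqrt(6)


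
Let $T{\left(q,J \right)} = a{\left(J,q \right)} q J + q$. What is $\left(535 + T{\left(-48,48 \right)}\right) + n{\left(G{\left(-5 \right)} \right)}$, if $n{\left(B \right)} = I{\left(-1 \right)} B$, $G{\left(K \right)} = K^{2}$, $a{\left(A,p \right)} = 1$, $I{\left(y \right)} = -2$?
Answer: $-1867$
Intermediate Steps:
$n{\left(B \right)} = - 2 B$
$T{\left(q,J \right)} = q + J q$ ($T{\left(q,J \right)} = 1 q J + q = q J + q = J q + q = q + J q$)
$\left(535 + T{\left(-48,48 \right)}\right) + n{\left(G{\left(-5 \right)} \right)} = \left(535 - 48 \left(1 + 48\right)\right) - 2 \left(-5\right)^{2} = \left(535 - 2352\right) - 50 = -1817 - 50 = -1867$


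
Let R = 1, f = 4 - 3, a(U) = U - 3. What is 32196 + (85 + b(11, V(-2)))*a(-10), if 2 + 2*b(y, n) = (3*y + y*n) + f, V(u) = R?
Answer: 61623/2 ≈ 30812.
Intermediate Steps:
a(U) = -3 + U
f = 1
V(u) = 1
b(y, n) = -½ + 3*y/2 + n*y/2 (b(y, n) = -1 + ((3*y + y*n) + 1)/2 = -1 + ((3*y + n*y) + 1)/2 = -1 + (1 + 3*y + n*y)/2 = -1 + (½ + 3*y/2 + n*y/2) = -½ + 3*y/2 + n*y/2)
32196 + (85 + b(11, V(-2)))*a(-10) = 32196 + (85 + (-½ + (3/2)*11 + (½)*1*11))*(-3 - 10) = 32196 + (85 + (-½ + 33/2 + 11/2))*(-13) = 32196 + (85 + 43/2)*(-13) = 32196 + (213/2)*(-13) = 32196 - 2769/2 = 61623/2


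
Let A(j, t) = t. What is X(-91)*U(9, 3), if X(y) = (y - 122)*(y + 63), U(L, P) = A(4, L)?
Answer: 53676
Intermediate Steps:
U(L, P) = L
X(y) = (-122 + y)*(63 + y)
X(-91)*U(9, 3) = (-7686 + (-91)**2 - 59*(-91))*9 = (-7686 + 8281 + 5369)*9 = 5964*9 = 53676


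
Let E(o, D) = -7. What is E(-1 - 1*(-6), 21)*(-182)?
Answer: 1274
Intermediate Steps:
E(-1 - 1*(-6), 21)*(-182) = -7*(-182) = 1274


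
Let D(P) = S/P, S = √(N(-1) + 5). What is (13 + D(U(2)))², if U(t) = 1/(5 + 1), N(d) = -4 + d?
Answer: 169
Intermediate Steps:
S = 0 (S = √((-4 - 1) + 5) = √(-5 + 5) = √0 = 0)
U(t) = ⅙ (U(t) = 1/6 = ⅙)
D(P) = 0 (D(P) = 0/P = 0)
(13 + D(U(2)))² = (13 + 0)² = 13² = 169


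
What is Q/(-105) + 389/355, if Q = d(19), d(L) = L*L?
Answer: -17462/7455 ≈ -2.3423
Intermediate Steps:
d(L) = L²
Q = 361 (Q = 19² = 361)
Q/(-105) + 389/355 = 361/(-105) + 389/355 = 361*(-1/105) + 389*(1/355) = -361/105 + 389/355 = -17462/7455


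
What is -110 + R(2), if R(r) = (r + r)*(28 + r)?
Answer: 10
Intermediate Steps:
R(r) = 2*r*(28 + r) (R(r) = (2*r)*(28 + r) = 2*r*(28 + r))
-110 + R(2) = -110 + 2*2*(28 + 2) = -110 + 2*2*30 = -110 + 120 = 10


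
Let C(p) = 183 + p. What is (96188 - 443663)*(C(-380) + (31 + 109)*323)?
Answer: -15644366925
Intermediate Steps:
(96188 - 443663)*(C(-380) + (31 + 109)*323) = (96188 - 443663)*((183 - 380) + (31 + 109)*323) = -347475*(-197 + 140*323) = -347475*(-197 + 45220) = -347475*45023 = -15644366925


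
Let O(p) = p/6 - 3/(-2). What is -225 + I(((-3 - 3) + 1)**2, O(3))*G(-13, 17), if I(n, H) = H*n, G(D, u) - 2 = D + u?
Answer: 75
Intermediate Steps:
O(p) = 3/2 + p/6 (O(p) = p*(1/6) - 3*(-1/2) = p/6 + 3/2 = 3/2 + p/6)
G(D, u) = 2 + D + u (G(D, u) = 2 + (D + u) = 2 + D + u)
-225 + I(((-3 - 3) + 1)**2, O(3))*G(-13, 17) = -225 + ((3/2 + (1/6)*3)*((-3 - 3) + 1)**2)*(2 - 13 + 17) = -225 + ((3/2 + 1/2)*(-6 + 1)**2)*6 = -225 + (2*(-5)**2)*6 = -225 + (2*25)*6 = -225 + 50*6 = -225 + 300 = 75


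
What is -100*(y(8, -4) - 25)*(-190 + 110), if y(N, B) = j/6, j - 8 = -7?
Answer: -596000/3 ≈ -1.9867e+5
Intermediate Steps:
j = 1 (j = 8 - 7 = 1)
y(N, B) = 1/6
-100*(y(8, -4) - 25)*(-190 + 110) = -100*(1/6 - 25)*(-190 + 110) = -(-7450)*(-80)/3 = -100*5960/3 = -596000/3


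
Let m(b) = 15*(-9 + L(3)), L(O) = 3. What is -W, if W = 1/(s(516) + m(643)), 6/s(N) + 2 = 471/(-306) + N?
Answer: 52271/4703778 ≈ 0.011113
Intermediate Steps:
s(N) = 6/(-361/102 + N) (s(N) = 6/(-2 + (471/(-306) + N)) = 6/(-2 + (471*(-1/306) + N)) = 6/(-2 + (-157/102 + N)) = 6/(-361/102 + N))
m(b) = -90 (m(b) = 15*(-9 + 3) = 15*(-6) = -90)
W = -52271/4703778 (W = 1/(612/(-361 + 102*516) - 90) = 1/(612/(-361 + 52632) - 90) = 1/(612/52271 - 90) = 1/(-4703778/52271) = -52271/4703778 ≈ -0.011113)
-W = -1*(-52271/4703778) = 52271/4703778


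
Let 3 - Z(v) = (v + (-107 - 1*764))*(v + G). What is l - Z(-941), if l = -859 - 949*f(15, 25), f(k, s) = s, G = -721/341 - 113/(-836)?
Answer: 991929784/589 ≈ 1.6841e+6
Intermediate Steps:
G = -4663/2356 (G = -721*1/341 - 113*(-1/836) = -721/341 + 113/836 = -4663/2356 ≈ -1.9792)
l = -24584 (l = -859 - 949*25 = -859 - 23725 = -24584)
Z(v) = 3 - (-871 + v)*(-4663/2356 + v) (Z(v) = 3 - (v + (-107 - 1*764))*(v - 4663/2356) = 3 - (v + (-107 - 764))*(-4663/2356 + v) = 3 - (v - 871)*(-4663/2356 + v) = 3 - (-871 + v)*(-4663/2356 + v))
l - Z(-941) = -24584 - (-4054405/2356 - 1*(-941)**2 + (2056739/2356)*(-941)) = -24584 - (-4054405/2356 - 1*885481 - 1935391399/2356) = -24584 - (-4054405/2356 - 885481 - 1935391399/2356) = -24584 - 1*(-1006409760/589) = -24584 + 1006409760/589 = 991929784/589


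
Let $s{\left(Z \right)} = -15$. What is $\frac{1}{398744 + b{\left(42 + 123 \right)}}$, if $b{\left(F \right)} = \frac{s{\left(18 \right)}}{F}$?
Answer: $\frac{11}{4386183} \approx 2.5079 \cdot 10^{-6}$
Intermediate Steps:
$b{\left(F \right)} = - \frac{15}{F}$
$\frac{1}{398744 + b{\left(42 + 123 \right)}} = \frac{1}{398744 - \frac{15}{42 + 123}} = \frac{1}{398744 - \frac{15}{165}} = \frac{1}{398744 - \frac{1}{11}} = \frac{1}{\frac{4386183}{11}} = \frac{11}{4386183}$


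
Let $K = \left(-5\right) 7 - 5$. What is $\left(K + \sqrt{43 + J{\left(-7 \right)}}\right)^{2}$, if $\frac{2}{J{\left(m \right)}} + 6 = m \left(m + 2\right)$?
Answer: $\frac{\left(1160 - \sqrt{36221}\right)^{2}}{841} \approx 1118.1$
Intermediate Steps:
$J{\left(m \right)} = \frac{2}{-6 + m \left(2 + m\right)}$ ($J{\left(m \right)} = \frac{2}{-6 + m \left(m + 2\right)} = \frac{2}{-6 + m \left(2 + m\right)}$)
$K = -40$ ($K = -35 - 5 = -40$)
$\left(K + \sqrt{43 + J{\left(-7 \right)}}\right)^{2} = \left(-40 + \sqrt{43 + \frac{2}{-6 + \left(-7\right)^{2} + 2 \left(-7\right)}}\right)^{2} = \left(-40 + \sqrt{43 + \frac{2}{-6 + 49 - 14}}\right)^{2} = \left(-40 + \sqrt{43 + \frac{2}{29}}\right)^{2} = \left(-40 + \sqrt{\frac{1249}{29}}\right)^{2} = \left(-40 + \frac{\sqrt{36221}}{29}\right)^{2}$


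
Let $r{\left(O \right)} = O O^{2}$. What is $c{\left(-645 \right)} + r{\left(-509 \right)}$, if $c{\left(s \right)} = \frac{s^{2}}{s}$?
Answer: $-131872874$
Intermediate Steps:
$r{\left(O \right)} = O^{3}$
$c{\left(s \right)} = s$
$c{\left(-645 \right)} + r{\left(-509 \right)} = -645 + \left(-509\right)^{3} = -645 - 131872229 = -131872874$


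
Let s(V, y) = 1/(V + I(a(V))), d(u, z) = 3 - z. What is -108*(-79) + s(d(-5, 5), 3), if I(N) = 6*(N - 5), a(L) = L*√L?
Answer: 349811/41 + 3*I*√2/328 ≈ 8532.0 + 0.012935*I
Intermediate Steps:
a(L) = L^(3/2)
I(N) = -30 + 6*N (I(N) = 6*(-5 + N) = -30 + 6*N)
s(V, y) = 1/(-30 + V + 6*V^(3/2)) (s(V, y) = 1/(V + (-30 + 6*V^(3/2))) = 1/(-30 + V + 6*V^(3/2)))
-108*(-79) + s(d(-5, 5), 3) = -108*(-79) + 1/(-30 + (3 - 1*5) + 6*(3 - 1*5)^(3/2)) = 8532 + 1/(-30 + (3 - 5) + 6*(3 - 5)^(3/2)) = 8532 + 1/(-30 - 2 + 6*(-2)^(3/2)) = 8532 + 1/(-30 - 2 + 6*(-2*I*√2)) = 8532 + 1/(-30 - 2 - 12*I*√2) = 8532 + 1/(-32 - 12*I*√2)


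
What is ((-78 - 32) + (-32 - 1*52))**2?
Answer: 37636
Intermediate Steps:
((-78 - 32) + (-32 - 1*52))**2 = (-110 + (-32 - 52))**2 = (-110 - 84)**2 = (-194)**2 = 37636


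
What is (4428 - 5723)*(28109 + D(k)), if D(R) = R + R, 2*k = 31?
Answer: -36441300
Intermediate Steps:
k = 31/2 (k = (1/2)*31 = 31/2 ≈ 15.500)
D(R) = 2*R
(4428 - 5723)*(28109 + D(k)) = (4428 - 5723)*(28109 + 2*(31/2)) = -1295*(28109 + 31) = -1295*28140 = -36441300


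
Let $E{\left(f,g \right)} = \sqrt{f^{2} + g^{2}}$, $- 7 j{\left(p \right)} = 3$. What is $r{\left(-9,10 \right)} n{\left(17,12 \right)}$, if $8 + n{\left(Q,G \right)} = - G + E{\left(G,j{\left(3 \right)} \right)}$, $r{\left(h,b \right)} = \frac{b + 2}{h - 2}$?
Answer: $\frac{240}{11} - \frac{36 \sqrt{785}}{77} \approx 8.7189$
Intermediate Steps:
$j{\left(p \right)} = - \frac{3}{7}$ ($j{\left(p \right)} = \left(- \frac{1}{7}\right) 3 = - \frac{3}{7}$)
$r{\left(h,b \right)} = \frac{2 + b}{-2 + h}$
$n{\left(Q,G \right)} = -8 + \sqrt{\frac{9}{49} + G^{2}} - G$ ($n{\left(Q,G \right)} = -8 - \left(G - \sqrt{G^{2} + \left(- \frac{3}{7}\right)^{2}}\right) = -8 - \left(G - \sqrt{G^{2} + \frac{9}{49}}\right) = -8 - \left(G - \sqrt{\frac{9}{49} + G^{2}}\right) = -8 + \sqrt{\frac{9}{49} + G^{2}} - G$)
$r{\left(-9,10 \right)} n{\left(17,12 \right)} = \frac{2 + 10}{-2 - 9} \left(-8 - 12 + \frac{\sqrt{9 + 49 \cdot 12^{2}}}{7}\right) = \frac{1}{-11} \cdot 12 \left(-8 - 12 + \frac{\sqrt{9 + 49 \cdot 144}}{7}\right) = \left(- \frac{1}{11}\right) 12 \left(-8 - 12 + \frac{\sqrt{9 + 7056}}{7}\right) = - \frac{12 \left(-8 - 12 + \frac{\sqrt{7065}}{7}\right)}{11} = - \frac{12 \left(-8 - 12 + \frac{3 \sqrt{785}}{7}\right)}{11} = - \frac{12 \left(-20 + \frac{3 \sqrt{785}}{7}\right)}{11} = \frac{240}{11} - \frac{36 \sqrt{785}}{77}$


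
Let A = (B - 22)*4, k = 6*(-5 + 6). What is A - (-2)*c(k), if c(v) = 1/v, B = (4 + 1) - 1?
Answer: -215/3 ≈ -71.667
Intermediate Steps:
k = 6 (k = 6*1 = 6)
B = 4 (B = 5 - 1 = 4)
A = -72 (A = (4 - 22)*4 = -18*4 = -72)
A - (-2)*c(k) = -72 - (-2)/6 = -72 - 1*(-1/3) = -72 + 1/3 = -215/3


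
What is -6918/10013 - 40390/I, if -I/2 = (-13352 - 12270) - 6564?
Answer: -3194551/2423146 ≈ -1.3183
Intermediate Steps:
I = 64372 (I = -2*((-13352 - 12270) - 6564) = -2*(-25622 - 6564) = -2*(-32186) = 64372)
-6918/10013 - 40390/I = -6918/10013 - 40390/64372 = -6918*1/10013 - 40390*1/64372 = -6918/10013 - 2885/4598 = -3194551/2423146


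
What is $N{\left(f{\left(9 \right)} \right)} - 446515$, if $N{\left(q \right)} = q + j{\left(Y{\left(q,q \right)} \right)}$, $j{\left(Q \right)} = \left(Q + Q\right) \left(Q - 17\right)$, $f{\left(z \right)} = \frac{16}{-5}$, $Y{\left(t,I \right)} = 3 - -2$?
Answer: $- \frac{2233191}{5} \approx -4.4664 \cdot 10^{5}$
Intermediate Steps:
$Y{\left(t,I \right)} = 5$ ($Y{\left(t,I \right)} = 3 + 2 = 5$)
$f{\left(z \right)} = - \frac{16}{5}$ ($f{\left(z \right)} = 16 \left(- \frac{1}{5}\right) = - \frac{16}{5}$)
$j{\left(Q \right)} = 2 Q \left(-17 + Q\right)$
$N{\left(q \right)} = -120 + q$ ($N{\left(q \right)} = q + 2 \cdot 5 \left(-17 + 5\right) = q + 2 \cdot 5 \left(-12\right) = q - 120 = -120 + q$)
$N{\left(f{\left(9 \right)} \right)} - 446515 = \left(-120 - \frac{16}{5}\right) - 446515 = - \frac{616}{5} - 446515 = - \frac{2233191}{5}$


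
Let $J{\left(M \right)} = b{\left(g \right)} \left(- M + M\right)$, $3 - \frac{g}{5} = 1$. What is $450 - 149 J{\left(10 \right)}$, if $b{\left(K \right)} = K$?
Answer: $450$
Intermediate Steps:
$g = 10$ ($g = 15 - 5 = 10$)
$J{\left(M \right)} = 0$ ($J{\left(M \right)} = 10 \left(- M + M\right) = 10 \cdot 0 = 0$)
$450 - 149 J{\left(10 \right)} = 450 - 0 = 450 + 0 = 450$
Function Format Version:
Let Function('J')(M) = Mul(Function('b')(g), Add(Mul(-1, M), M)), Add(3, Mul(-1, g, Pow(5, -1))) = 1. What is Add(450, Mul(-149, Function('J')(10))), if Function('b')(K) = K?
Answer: 450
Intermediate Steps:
g = 10 (g = Add(15, Mul(-5, 1)) = Add(15, -5) = 10)
Function('J')(M) = 0 (Function('J')(M) = Mul(10, Add(Mul(-1, M), M)) = Mul(10, 0) = 0)
Add(450, Mul(-149, Function('J')(10))) = Add(450, Mul(-149, 0)) = Add(450, 0) = 450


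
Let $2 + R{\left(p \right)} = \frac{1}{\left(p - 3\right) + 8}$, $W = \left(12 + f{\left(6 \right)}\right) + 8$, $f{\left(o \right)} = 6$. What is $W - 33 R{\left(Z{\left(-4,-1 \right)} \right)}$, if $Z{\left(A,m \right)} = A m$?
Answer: $\frac{265}{3} \approx 88.333$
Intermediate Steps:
$W = 26$ ($W = \left(12 + 6\right) + 8 = 18 + 8 = 26$)
$R{\left(p \right)} = -2 + \frac{1}{5 + p}$ ($R{\left(p \right)} = -2 + \frac{1}{\left(p - 3\right) + 8} = -2 + \frac{1}{\left(-3 + p\right) + 8} = -2 + \frac{1}{5 + p}$)
$W - 33 R{\left(Z{\left(-4,-1 \right)} \right)} = 26 - 33 \frac{-9 - 2 \left(\left(-4\right) \left(-1\right)\right)}{5 - -4} = 26 - 33 \frac{-9 - 8}{5 + 4} = 26 - 33 \frac{-9 - 8}{9} = 26 - 33 \cdot \frac{1}{9} \left(-17\right) = 26 - - \frac{187}{3} = 26 + \frac{187}{3} = \frac{265}{3}$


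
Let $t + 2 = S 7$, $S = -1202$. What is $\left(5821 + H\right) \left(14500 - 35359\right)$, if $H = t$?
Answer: $54129105$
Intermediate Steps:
$t = -8416$ ($t = -2 - 8414 = -8416$)
$H = -8416$
$\left(5821 + H\right) \left(14500 - 35359\right) = \left(5821 - 8416\right) \left(14500 - 35359\right) = \left(-2595\right) \left(-20859\right) = 54129105$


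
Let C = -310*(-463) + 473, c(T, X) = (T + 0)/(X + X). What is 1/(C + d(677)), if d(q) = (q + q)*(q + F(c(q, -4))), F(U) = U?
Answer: 4/3784315 ≈ 1.0570e-6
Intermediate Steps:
c(T, X) = T/(2*X) (c(T, X) = T/((2*X)) = T*(1/(2*X)) = T/(2*X))
d(q) = 7*q**2/4 (d(q) = (q + q)*(q + (1/2)*q/(-4)) = (2*q)*(q + (1/2)*q*(-1/4)) = (2*q)*(q - q/8) = (2*q)*(7*q/8) = 7*q**2/4)
C = 144003 (C = 143530 + 473 = 144003)
1/(C + d(677)) = 1/(144003 + (7/4)*677**2) = 1/(144003 + (7/4)*458329) = 1/(144003 + 3208303/4) = 1/(3784315/4) = 4/3784315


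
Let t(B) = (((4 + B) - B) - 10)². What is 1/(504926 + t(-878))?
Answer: 1/504962 ≈ 1.9803e-6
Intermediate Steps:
t(B) = 36 (t(B) = (4 - 10)² = (-6)² = 36)
1/(504926 + t(-878)) = 1/(504926 + 36) = 1/504962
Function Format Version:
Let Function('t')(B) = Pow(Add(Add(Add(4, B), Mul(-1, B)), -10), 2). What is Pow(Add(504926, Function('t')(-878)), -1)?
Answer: Rational(1, 504962) ≈ 1.9803e-6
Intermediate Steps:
Function('t')(B) = 36 (Function('t')(B) = Pow(Add(4, -10), 2) = Pow(-6, 2) = 36)
Pow(Add(504926, Function('t')(-878)), -1) = Pow(Add(504926, 36), -1) = Pow(504962, -1) = Rational(1, 504962)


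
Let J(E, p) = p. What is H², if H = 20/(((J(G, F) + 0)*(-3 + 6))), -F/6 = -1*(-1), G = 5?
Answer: 100/81 ≈ 1.2346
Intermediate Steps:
F = -6 (F = -(-6)*(-1) = -6*1 = -6)
H = -10/9 (H = 20/(((-6 + 0)*(-3 + 6))) = 20/((-6*3)) = 20/(-18) = 20*(-1/18) = -10/9 ≈ -1.1111)
H² = (-10/9)² = 100/81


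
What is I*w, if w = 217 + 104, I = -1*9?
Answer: -2889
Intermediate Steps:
I = -9
w = 321
I*w = -9*321 = -2889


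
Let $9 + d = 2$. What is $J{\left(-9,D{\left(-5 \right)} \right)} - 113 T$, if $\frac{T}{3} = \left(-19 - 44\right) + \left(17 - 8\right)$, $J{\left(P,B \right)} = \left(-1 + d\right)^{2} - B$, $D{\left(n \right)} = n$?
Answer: $18375$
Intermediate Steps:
$d = -7$ ($d = -9 + 2 = -7$)
$J{\left(P,B \right)} = 64 - B$ ($J{\left(P,B \right)} = \left(-1 - 7\right)^{2} - B = \left(-8\right)^{2} - B = 64 - B$)
$T = -162$ ($T = 3 \left(\left(-19 - 44\right) + \left(17 - 8\right)\right) = 3 \left(-63 + \left(17 - 8\right)\right) = 3 \left(-63 + 9\right) = 3 \left(-54\right) = -162$)
$J{\left(-9,D{\left(-5 \right)} \right)} - 113 T = \left(64 - -5\right) - -18306 = \left(64 + 5\right) + 18306 = 69 + 18306 = 18375$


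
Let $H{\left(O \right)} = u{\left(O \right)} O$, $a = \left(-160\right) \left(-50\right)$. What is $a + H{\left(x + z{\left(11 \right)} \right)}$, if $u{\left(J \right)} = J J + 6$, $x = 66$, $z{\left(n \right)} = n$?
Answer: $464995$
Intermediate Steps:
$u{\left(J \right)} = 6 + J^{2}$ ($u{\left(J \right)} = J^{2} + 6 = 6 + J^{2}$)
$a = 8000$
$H{\left(O \right)} = O \left(6 + O^{2}\right)$ ($H{\left(O \right)} = \left(6 + O^{2}\right) O = O \left(6 + O^{2}\right)$)
$a + H{\left(x + z{\left(11 \right)} \right)} = 8000 + \left(66 + 11\right) \left(6 + \left(66 + 11\right)^{2}\right) = 8000 + 77 \left(6 + 77^{2}\right) = 8000 + 77 \left(6 + 5929\right) = 8000 + 77 \cdot 5935 = 8000 + 456995 = 464995$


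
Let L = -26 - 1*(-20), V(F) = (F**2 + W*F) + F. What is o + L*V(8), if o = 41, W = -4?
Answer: -199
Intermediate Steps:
V(F) = F**2 - 3*F (V(F) = (F**2 - 4*F) + F = F**2 - 3*F)
L = -6 (L = -26 + 20 = -6)
o + L*V(8) = 41 - 48*(-3 + 8) = 41 - 48*5 = 41 - 6*40 = 41 - 240 = -199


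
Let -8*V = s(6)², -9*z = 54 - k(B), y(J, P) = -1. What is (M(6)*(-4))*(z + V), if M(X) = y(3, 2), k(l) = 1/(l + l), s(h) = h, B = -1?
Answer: -380/9 ≈ -42.222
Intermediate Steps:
k(l) = 1/(2*l)
M(X) = -1
z = -109/18 (z = -(54 - 1/(2*(-1)))/9 = -(54 - (-1)/2)/9 = -(54 - 1*(-½))/9 = -(54 + ½)/9 = -⅑*109/2 = -109/18 ≈ -6.0556)
V = -9/2 (V = -⅛*6² = -⅛*36 = -9/2 ≈ -4.5000)
(M(6)*(-4))*(z + V) = (-1*(-4))*(-109/18 - 9/2) = 4*(-95/9) = -380/9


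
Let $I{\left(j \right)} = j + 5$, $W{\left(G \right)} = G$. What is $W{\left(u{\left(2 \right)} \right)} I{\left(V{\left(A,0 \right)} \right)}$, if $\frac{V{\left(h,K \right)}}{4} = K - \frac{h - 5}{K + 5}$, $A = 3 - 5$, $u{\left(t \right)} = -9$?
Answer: $- \frac{477}{5} \approx -95.4$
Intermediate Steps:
$A = -2$
$V{\left(h,K \right)} = 4 K - \frac{4 \left(-5 + h\right)}{5 + K}$ ($V{\left(h,K \right)} = 4 \left(K - \frac{h - 5}{K + 5}\right) = 4 \left(K - \frac{-5 + h}{5 + K}\right) = 4 K - \frac{4 \left(-5 + h\right)}{5 + K}$)
$I{\left(j \right)} = 5 + j$
$W{\left(u{\left(2 \right)} \right)} I{\left(V{\left(A,0 \right)} \right)} = - 9 \left(5 + \frac{4 \left(5 + 0^{2} - -2 + 5 \cdot 0\right)}{5 + 0}\right) = - 9 \left(5 + \frac{4 \left(5 + 0 + 2 + 0\right)}{5}\right) = - 9 \left(5 + 4 \cdot \frac{1}{5} \cdot 7\right) = - 9 \left(5 + \frac{28}{5}\right) = \left(-9\right) \frac{53}{5} = - \frac{477}{5}$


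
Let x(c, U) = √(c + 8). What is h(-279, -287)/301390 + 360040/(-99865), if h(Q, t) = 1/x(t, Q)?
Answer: -72008/19973 - I*√31/28029270 ≈ -3.6053 - 1.9864e-7*I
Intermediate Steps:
x(c, U) = √(8 + c)
h(Q, t) = (8 + t)^(-½) (h(Q, t) = 1/(√(8 + t)) = (8 + t)^(-½))
h(-279, -287)/301390 + 360040/(-99865) = 1/(√(8 - 287)*301390) + 360040/(-99865) = (1/301390)/√(-279) + 360040*(-1/99865) = -I*√31/93*(1/301390) - 72008/19973 = -I*√31/28029270 - 72008/19973 = -72008/19973 - I*√31/28029270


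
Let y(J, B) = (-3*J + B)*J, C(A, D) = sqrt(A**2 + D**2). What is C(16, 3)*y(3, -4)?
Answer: -39*sqrt(265) ≈ -634.87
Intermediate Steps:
y(J, B) = J*(B - 3*J) (y(J, B) = (B - 3*J)*J = J*(B - 3*J))
C(16, 3)*y(3, -4) = sqrt(16**2 + 3**2)*(3*(-4 - 3*3)) = sqrt(256 + 9)*(3*(-4 - 9)) = sqrt(265)*(3*(-13)) = sqrt(265)*(-39) = -39*sqrt(265)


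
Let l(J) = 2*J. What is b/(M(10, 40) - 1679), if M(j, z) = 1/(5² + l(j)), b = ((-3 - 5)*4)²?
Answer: -23040/37777 ≈ -0.60989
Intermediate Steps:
b = 1024 (b = (-8*4)² = (-32)² = 1024)
M(j, z) = 1/(25 + 2*j) (M(j, z) = 1/(5² + 2*j) = 1/(25 + 2*j))
b/(M(10, 40) - 1679) = 1024/(1/(25 + 2*10) - 1679) = 1024/(1/(25 + 20) - 1679) = 1024/(1/45 - 1679) = 1024/(-75554/45) = -45/75554*1024 = -23040/37777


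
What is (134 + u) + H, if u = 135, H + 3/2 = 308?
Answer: 1151/2 ≈ 575.50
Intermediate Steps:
H = 613/2 (H = -3/2 + 308 = 613/2 ≈ 306.50)
(134 + u) + H = (134 + 135) + 613/2 = 269 + 613/2 = 1151/2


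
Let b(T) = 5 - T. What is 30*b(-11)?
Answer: 480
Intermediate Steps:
30*b(-11) = 30*(5 - 1*(-11)) = 30*(5 + 11) = 30*16 = 480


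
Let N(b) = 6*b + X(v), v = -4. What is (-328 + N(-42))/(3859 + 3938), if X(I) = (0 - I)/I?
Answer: -581/7797 ≈ -0.074516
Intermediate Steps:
X(I) = -1 (X(I) = (-I)/I = -1)
N(b) = -1 + 6*b (N(b) = 6*b - 1 = -1 + 6*b)
(-328 + N(-42))/(3859 + 3938) = (-328 + (-1 + 6*(-42)))/(3859 + 3938) = (-328 + (-1 - 252))/7797 = (-328 - 253)*(1/7797) = -581*1/7797 = -581/7797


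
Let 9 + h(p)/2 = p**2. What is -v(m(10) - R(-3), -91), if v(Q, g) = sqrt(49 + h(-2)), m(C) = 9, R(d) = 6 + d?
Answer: -sqrt(39) ≈ -6.2450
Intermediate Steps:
h(p) = -18 + 2*p**2
v(Q, g) = sqrt(39) (v(Q, g) = sqrt(49 + (-18 + 2*(-2)**2)) = sqrt(49 + (-18 + 2*4)) = sqrt(49 + (-18 + 8)) = sqrt(49 - 10) = sqrt(39))
-v(m(10) - R(-3), -91) = -sqrt(39)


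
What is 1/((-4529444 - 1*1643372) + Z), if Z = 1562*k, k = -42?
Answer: -1/6238420 ≈ -1.6030e-7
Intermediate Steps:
Z = -65604 (Z = 1562*(-42) = -65604)
1/((-4529444 - 1*1643372) + Z) = 1/((-4529444 - 1*1643372) - 65604) = 1/((-4529444 - 1643372) - 65604) = 1/(-6172816 - 65604) = 1/(-6238420) = -1/6238420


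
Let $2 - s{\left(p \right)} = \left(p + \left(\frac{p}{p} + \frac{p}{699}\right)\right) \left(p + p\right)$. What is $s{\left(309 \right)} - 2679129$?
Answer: $- \frac{668938385}{233} \approx -2.871 \cdot 10^{6}$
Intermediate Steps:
$s{\left(p \right)} = 2 - 2 p \left(1 + \frac{700 p}{699}\right)$ ($s{\left(p \right)} = 2 - \left(p + \left(\frac{p}{p} + \frac{p}{699}\right)\right) \left(p + p\right) = 2 - \left(p + \left(1 + p \frac{1}{699}\right)\right) 2 p = 2 - \left(p + \left(1 + \frac{p}{699}\right)\right) 2 p = 2 - \left(1 + \frac{700 p}{699}\right) 2 p = 2 - 2 p \left(1 + \frac{700 p}{699}\right)$)
$s{\left(309 \right)} - 2679129 = \left(2 - 618 - \frac{1400 \cdot 309^{2}}{699}\right) - 2679129 = \left(2 - 618 - \frac{44557800}{233}\right) - 2679129 = - \frac{44701328}{233} - 2679129 = - \frac{668938385}{233}$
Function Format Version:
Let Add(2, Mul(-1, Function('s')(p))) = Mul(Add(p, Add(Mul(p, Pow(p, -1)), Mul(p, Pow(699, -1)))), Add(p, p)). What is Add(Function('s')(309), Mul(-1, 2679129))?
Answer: Rational(-668938385, 233) ≈ -2.8710e+6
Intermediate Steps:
Function('s')(p) = Add(2, Mul(-2, p, Add(1, Mul(Rational(700, 699), p)))) (Function('s')(p) = Add(2, Mul(-1, Mul(Add(p, Add(Mul(p, Pow(p, -1)), Mul(p, Pow(699, -1)))), Add(p, p)))) = Add(2, Mul(-1, Mul(Add(p, Add(1, Mul(p, Rational(1, 699)))), Mul(2, p)))) = Add(2, Mul(-1, Mul(Add(p, Add(1, Mul(Rational(1, 699), p))), Mul(2, p)))) = Add(2, Mul(-1, Mul(Add(1, Mul(Rational(700, 699), p)), Mul(2, p)))) = Add(2, Mul(-1, Mul(2, p, Add(1, Mul(Rational(700, 699), p))))) = Add(2, Mul(-2, p, Add(1, Mul(Rational(700, 699), p)))))
Add(Function('s')(309), Mul(-1, 2679129)) = Add(Add(2, Mul(-2, 309), Mul(Rational(-1400, 699), Pow(309, 2))), Mul(-1, 2679129)) = Add(Add(2, -618, Mul(Rational(-1400, 699), 95481)), -2679129) = Add(Add(2, -618, Rational(-44557800, 233)), -2679129) = Add(Rational(-44701328, 233), -2679129) = Rational(-668938385, 233)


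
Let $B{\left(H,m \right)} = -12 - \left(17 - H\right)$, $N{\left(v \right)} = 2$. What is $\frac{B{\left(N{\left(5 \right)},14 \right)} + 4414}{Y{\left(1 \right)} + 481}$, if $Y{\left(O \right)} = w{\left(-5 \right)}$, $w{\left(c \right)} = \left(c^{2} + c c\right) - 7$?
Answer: $\frac{4387}{524} \approx 8.3721$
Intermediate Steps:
$w{\left(c \right)} = -7 + 2 c^{2}$ ($w{\left(c \right)} = \left(c^{2} + c^{2}\right) - 7 = 2 c^{2} - 7 = -7 + 2 c^{2}$)
$Y{\left(O \right)} = 43$ ($Y{\left(O \right)} = -7 + 2 \left(-5\right)^{2} = -7 + 2 \cdot 25 = -7 + 50 = 43$)
$B{\left(H,m \right)} = -29 + H$ ($B{\left(H,m \right)} = -12 + \left(-17 + H\right) = -29 + H$)
$\frac{B{\left(N{\left(5 \right)},14 \right)} + 4414}{Y{\left(1 \right)} + 481} = \frac{\left(-29 + 2\right) + 4414}{43 + 481} = \frac{-27 + 4414}{524} = 4387 \cdot \frac{1}{524} = \frac{4387}{524}$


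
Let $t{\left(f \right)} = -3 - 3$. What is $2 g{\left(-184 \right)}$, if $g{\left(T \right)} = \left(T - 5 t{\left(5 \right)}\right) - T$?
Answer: $60$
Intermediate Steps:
$t{\left(f \right)} = -6$
$g{\left(T \right)} = 30$ ($g{\left(T \right)} = \left(T - -30\right) - T = \left(T + 30\right) - T = \left(30 + T\right) - T = 30$)
$2 g{\left(-184 \right)} = 2 \cdot 30 = 60$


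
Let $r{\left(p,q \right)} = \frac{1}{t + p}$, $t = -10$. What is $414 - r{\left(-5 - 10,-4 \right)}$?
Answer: $\frac{10351}{25} \approx 414.04$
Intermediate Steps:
$r{\left(p,q \right)} = \frac{1}{-10 + p}$
$414 - r{\left(-5 - 10,-4 \right)} = 414 - \frac{1}{-10 - 15} = 414 - \frac{1}{-25} = 414 - - \frac{1}{25} = 414 + \frac{1}{25} = \frac{10351}{25}$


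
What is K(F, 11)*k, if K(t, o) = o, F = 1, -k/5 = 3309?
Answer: -181995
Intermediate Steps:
k = -16545 (k = -5*3309 = -16545)
K(F, 11)*k = 11*(-16545) = -181995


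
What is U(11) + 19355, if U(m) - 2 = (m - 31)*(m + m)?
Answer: 18917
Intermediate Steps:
U(m) = 2 + 2*m*(-31 + m) (U(m) = 2 + (m - 31)*(m + m) = 2 + (-31 + m)*(2*m) = 2 + 2*m*(-31 + m))
U(11) + 19355 = (2 - 62*11 + 2*11²) + 19355 = (2 - 682 + 2*121) + 19355 = (2 - 682 + 242) + 19355 = -438 + 19355 = 18917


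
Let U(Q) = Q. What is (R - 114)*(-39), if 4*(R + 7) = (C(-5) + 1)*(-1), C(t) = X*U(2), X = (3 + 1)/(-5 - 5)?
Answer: 94419/20 ≈ 4721.0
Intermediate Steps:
X = -⅖ (X = 4/(-10) = 4*(-⅒) = -⅖ ≈ -0.40000)
C(t) = -⅘ (C(t) = -⅖*2 = -⅘)
R = -141/20 (R = -7 + ((-⅘ + 1)*(-1))/4 = -7 + ((⅕)*(-1))/4 = -7 + (¼)*(-⅕) = -7 - 1/20 = -141/20 ≈ -7.0500)
(R - 114)*(-39) = (-141/20 - 114)*(-39) = -2421/20*(-39) = 94419/20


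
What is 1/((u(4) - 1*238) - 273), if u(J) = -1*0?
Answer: -1/511 ≈ -0.0019569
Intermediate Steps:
u(J) = 0
1/((u(4) - 1*238) - 273) = 1/((0 - 1*238) - 273) = 1/((0 - 238) - 273) = 1/(-238 - 273) = 1/(-511) = -1/511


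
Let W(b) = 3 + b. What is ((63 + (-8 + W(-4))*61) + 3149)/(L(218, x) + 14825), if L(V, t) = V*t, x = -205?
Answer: -2663/29865 ≈ -0.089168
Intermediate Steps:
((63 + (-8 + W(-4))*61) + 3149)/(L(218, x) + 14825) = ((63 + (-8 + (3 - 4))*61) + 3149)/(218*(-205) + 14825) = ((63 + (-8 - 1)*61) + 3149)/(-44690 + 14825) = ((63 - 9*61) + 3149)/(-29865) = ((63 - 549) + 3149)*(-1/29865) = (-486 + 3149)*(-1/29865) = 2663*(-1/29865) = -2663/29865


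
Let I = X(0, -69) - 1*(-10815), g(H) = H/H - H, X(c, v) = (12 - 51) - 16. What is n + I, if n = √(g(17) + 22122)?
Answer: 10760 + √22106 ≈ 10909.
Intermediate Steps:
X(c, v) = -55 (X(c, v) = -39 - 16 = -55)
g(H) = 1 - H
n = √22106 (n = √((1 - 1*17) + 22122) = √((1 - 17) + 22122) = √(-16 + 22122) = √22106 ≈ 148.68)
I = 10760 (I = -55 - 1*(-10815) = -55 + 10815 = 10760)
n + I = √22106 + 10760 = 10760 + √22106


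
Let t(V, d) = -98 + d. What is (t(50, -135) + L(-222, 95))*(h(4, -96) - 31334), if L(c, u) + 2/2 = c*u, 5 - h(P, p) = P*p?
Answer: 659871180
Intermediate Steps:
h(P, p) = 5 - P*p
L(c, u) = -1 + c*u
(t(50, -135) + L(-222, 95))*(h(4, -96) - 31334) = ((-98 - 135) + (-1 - 222*95))*((5 - 1*4*(-96)) - 31334) = (-233 + (-1 - 21090))*((5 + 384) - 31334) = (-233 - 21091)*(389 - 31334) = -21324*(-30945) = 659871180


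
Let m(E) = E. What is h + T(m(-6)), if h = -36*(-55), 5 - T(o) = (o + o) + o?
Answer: 2003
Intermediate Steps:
T(o) = 5 - 3*o (T(o) = 5 - ((o + o) + o) = 5 - (2*o + o) = 5 - 3*o)
h = 1980
h + T(m(-6)) = 1980 + (5 - 3*(-6)) = 1980 + (5 + 18) = 1980 + 23 = 2003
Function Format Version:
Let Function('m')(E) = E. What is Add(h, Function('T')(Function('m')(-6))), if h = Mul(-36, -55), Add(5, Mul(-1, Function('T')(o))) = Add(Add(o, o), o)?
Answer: 2003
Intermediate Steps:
Function('T')(o) = Add(5, Mul(-3, o)) (Function('T')(o) = Add(5, Mul(-1, Add(Add(o, o), o))) = Add(5, Mul(-1, Add(Mul(2, o), o))) = Add(5, Mul(-1, Mul(3, o))) = Add(5, Mul(-3, o)))
h = 1980
Add(h, Function('T')(Function('m')(-6))) = Add(1980, Add(5, Mul(-3, -6))) = Add(1980, Add(5, 18)) = Add(1980, 23) = 2003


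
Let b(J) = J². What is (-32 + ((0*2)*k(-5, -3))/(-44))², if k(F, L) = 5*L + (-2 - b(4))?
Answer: 1024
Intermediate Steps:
k(F, L) = -18 + 5*L (k(F, L) = 5*L + (-2 - 1*4²) = 5*L + (-2 - 1*16) = 5*L + (-2 - 16) = 5*L - 18 = -18 + 5*L)
(-32 + ((0*2)*k(-5, -3))/(-44))² = (-32 + ((0*2)*(-18 + 5*(-3)))/(-44))² = (-32 + (0*(-18 - 15))*(-1/44))² = (-32 + (0*(-33))*(-1/44))² = (-32 + 0*(-1/44))² = (-32 + 0)² = (-32)² = 1024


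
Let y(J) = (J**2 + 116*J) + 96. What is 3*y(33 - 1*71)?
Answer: -8604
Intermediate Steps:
y(J) = 96 + J**2 + 116*J
3*y(33 - 1*71) = 3*(96 + (33 - 1*71)**2 + 116*(33 - 1*71)) = 3*(96 + (33 - 71)**2 + 116*(33 - 71)) = 3*(96 + (-38)**2 + 116*(-38)) = 3*(96 + 1444 - 4408) = 3*(-2868) = -8604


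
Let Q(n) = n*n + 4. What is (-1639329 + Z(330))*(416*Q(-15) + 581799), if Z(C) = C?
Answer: -1109705579937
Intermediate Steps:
Q(n) = 4 + n² (Q(n) = n² + 4 = 4 + n²)
(-1639329 + Z(330))*(416*Q(-15) + 581799) = (-1639329 + 330)*(416*(4 + (-15)²) + 581799) = -1638999*(416*(4 + 225) + 581799) = -1638999*(416*229 + 581799) = -1638999*(95264 + 581799) = -1638999*677063 = -1109705579937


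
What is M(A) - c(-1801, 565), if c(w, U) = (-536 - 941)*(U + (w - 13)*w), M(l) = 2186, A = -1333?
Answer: 4826216369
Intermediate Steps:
c(w, U) = -1477*U - 1477*w*(-13 + w) (c(w, U) = -1477*(U + (-13 + w)*w) = -1477*(U + w*(-13 + w)) = -1477*U - 1477*w*(-13 + w))
M(A) - c(-1801, 565) = 2186 - (-1477*565 - 1477*(-1801)² + 19201*(-1801)) = 2186 - (-834505 - 1477*3243601 - 34581001) = 2186 - (-834505 - 4790798677 - 34581001) = 2186 - 1*(-4826214183) = 2186 + 4826214183 = 4826216369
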